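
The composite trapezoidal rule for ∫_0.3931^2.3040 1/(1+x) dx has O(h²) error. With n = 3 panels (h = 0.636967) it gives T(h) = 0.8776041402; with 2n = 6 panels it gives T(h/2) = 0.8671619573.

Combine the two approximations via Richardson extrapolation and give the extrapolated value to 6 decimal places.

r = 2, so 2^r = 4.
Top: 4(0.8671619573) − (0.8776041402) = 2.5910436890
Divide by 2^2 − 1 = 3.
R = 2.5910436890/3 = 0.8636812297
Shift from A(h/2): −0.0034807276.

0.863681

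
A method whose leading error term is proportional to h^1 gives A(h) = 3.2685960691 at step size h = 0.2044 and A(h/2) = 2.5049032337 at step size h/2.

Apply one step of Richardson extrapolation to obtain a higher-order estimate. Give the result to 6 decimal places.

1.741210

Method order is 1; weight 2^1 = 2.
Weighted: 5.0098064674 − 3.2685960691 = 1.7412103983
R = 1.7412103983/1 = 1.7412103983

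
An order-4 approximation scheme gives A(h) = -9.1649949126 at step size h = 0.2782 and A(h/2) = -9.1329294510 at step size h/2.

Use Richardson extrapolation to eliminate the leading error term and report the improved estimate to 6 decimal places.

Error is O(h^4); halving h shrinks it by 2^4 = 16.
16*(-9.1329294510) = -146.1268712160; (-146.1268712160) − (-9.1649949126) = -136.9618763034
Divide by 2^4 − 1 = 15.
R = (-136.9618763034)/15 = -9.1307917536
Correction |R − A(h/2)| = 2.138e-03; gap |A(h/2) − A(h)| = 3.207e-02.

-9.130792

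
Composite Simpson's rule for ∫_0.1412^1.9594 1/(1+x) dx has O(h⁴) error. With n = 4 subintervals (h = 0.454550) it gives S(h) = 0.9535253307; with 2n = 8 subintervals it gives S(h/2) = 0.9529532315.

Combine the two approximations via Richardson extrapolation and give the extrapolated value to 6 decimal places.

Order 4 gives 2^r = 16 and 2^r − 1 = 15.
Numerator 16·A(h/2) − A(h) = 16·0.9529532315 − 0.9535253307 = 14.2937263733
R = 14.2937263733/15 = 0.9529150916
Gap between inputs: 5.721e-04; correction applied: −0.0000381399.

0.952915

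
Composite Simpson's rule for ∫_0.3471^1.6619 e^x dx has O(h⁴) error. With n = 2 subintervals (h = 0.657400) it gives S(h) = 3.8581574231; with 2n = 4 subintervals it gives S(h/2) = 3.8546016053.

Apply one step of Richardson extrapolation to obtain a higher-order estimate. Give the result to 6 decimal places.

3.854365

Leading term ∝ h^4; use weight 16 = 2^4.
16 × 3.8546016053 − 3.8581574231 = 57.8154682617
57.8154682617 ÷ 15 = 3.8543645508
Correction |R − A(h/2)| = 2.371e-04; gap |A(h/2) − A(h)| = 3.556e-03.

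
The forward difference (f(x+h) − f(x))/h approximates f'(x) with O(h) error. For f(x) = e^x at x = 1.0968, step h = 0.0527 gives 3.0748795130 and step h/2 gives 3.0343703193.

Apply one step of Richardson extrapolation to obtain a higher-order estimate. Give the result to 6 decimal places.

Leading term ∝ h^1; use weight 2 = 2^1.
2×3.0343703193 − 3.0748795130 = 2.9938611256
Divide by 2^1 − 1 = 1.
2.9938611256 ÷ 1 = 2.9938611256
Gap between inputs: 4.051e-02; correction applied: −0.0405091937.

2.993861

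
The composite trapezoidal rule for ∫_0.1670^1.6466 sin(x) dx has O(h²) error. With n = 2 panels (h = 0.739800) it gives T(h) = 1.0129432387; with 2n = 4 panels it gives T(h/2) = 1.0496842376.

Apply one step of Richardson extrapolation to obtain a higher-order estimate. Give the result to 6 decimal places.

1.061931

Leading term ∝ h^2; use weight 4 = 2^2.
Difference of the inputs: 1.0496842376 − 1.0129432387 = 0.0367409989
Divide by 2^2 − 1 = 3: 0.0367409989/3 = 0.0122469996
R = 1.0496842376 + 0.0122469996 = 1.0619312372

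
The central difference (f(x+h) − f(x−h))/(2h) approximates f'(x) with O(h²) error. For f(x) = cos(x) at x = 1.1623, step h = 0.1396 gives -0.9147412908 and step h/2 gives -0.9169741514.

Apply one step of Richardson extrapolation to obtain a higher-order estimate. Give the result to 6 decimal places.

Leading term ∝ h^2; use weight 4 = 2^2.
Top: 4(-0.9169741514) − (-0.9147412908) = -2.7531553148
Extrapolated: (-2.7531553148) / 3 = -0.9177184383

-0.917718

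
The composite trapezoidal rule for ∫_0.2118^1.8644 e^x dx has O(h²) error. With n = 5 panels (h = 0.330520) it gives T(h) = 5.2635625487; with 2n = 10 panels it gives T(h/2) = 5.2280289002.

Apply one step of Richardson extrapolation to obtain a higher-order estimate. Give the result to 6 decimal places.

Error is O(h^2); halving h shrinks it by 2^2 = 4.
Top: 4(5.2280289002) − (5.2635625487) = 15.6485530521
Divide by 2^2 − 1 = 3.
15.6485530521 ÷ 3 = 5.2161843507

5.216184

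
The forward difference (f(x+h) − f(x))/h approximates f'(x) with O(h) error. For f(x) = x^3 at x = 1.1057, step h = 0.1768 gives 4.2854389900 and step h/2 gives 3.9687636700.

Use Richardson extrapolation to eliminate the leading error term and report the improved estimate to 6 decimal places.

3.652088

Leading term ∝ h^1; use weight 2 = 2^1.
2×3.9687636700 − 4.2854389900 = 3.6520883500
Divide by 2^1 − 1 = 1.
Result: 3.6520883500
Shift from A(h/2): −0.3166753200.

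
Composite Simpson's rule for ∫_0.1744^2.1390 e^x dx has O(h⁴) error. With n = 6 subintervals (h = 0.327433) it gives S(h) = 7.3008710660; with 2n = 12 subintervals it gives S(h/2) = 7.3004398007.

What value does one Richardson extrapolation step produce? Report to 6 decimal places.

7.300411

Order 4 gives 2^r = 16 and 2^r − 1 = 15.
Top: 16(7.3004398007) − (7.3008710660) = 109.5061657452
(16*7.3004398007 − 7.3008710660)/(16 − 1) = 7.3004110497
Gap between inputs: 4.313e-04; correction applied: −0.0000287510.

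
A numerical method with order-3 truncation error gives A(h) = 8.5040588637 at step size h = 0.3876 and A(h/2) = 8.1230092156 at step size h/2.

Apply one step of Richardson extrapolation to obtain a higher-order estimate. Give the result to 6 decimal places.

r = 3: numerator weight 8, denominator 7.
Numerator 8 × A(h/2) − A(h) = 8 × 8.1230092156 − 8.5040588637 = 56.4800148611
Divide by 2^3 − 1 = 7.
So the Richardson estimate is 8.0685735516.

8.068574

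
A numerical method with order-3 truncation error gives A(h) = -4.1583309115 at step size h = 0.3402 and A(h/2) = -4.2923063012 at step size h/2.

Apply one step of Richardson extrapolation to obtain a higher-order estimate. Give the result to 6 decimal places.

-4.311446

Order 3 gives 2^r = 8 and 2^r − 1 = 7.
2^3*A(h/2) = -34.3384504096; minus A(h) gives -30.1801194981.
(-30.1801194981) ÷ 7 = -4.3114456426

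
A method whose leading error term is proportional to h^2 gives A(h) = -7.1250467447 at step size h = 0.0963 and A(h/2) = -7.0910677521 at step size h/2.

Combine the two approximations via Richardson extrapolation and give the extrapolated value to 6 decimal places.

r = 2, so 2^r = 4.
4*(-7.0910677521) = -28.3642710084; subtract (-7.1250467447) → -21.2392242637
Denominator 4 − 1 = 3.
(-21.2392242637) ÷ 3 = -7.0797414212

-7.079741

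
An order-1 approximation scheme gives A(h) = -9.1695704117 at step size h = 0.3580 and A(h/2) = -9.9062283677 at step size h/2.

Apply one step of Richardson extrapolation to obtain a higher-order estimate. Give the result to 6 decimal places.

-10.642886

r = 1, so 2^r = 2.
Weighted: (-19.8124567354) − (-9.1695704117) = -10.6428863237
Denominator 2 − 1 = 1.
R = (-10.6428863237)/1 = -10.6428863237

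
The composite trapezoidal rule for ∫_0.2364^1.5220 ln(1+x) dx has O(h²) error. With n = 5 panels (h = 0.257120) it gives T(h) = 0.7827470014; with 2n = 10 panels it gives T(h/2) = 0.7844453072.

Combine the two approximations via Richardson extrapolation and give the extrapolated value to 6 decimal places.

0.785011

r = 2, so 2^r = 4.
2^2×A(h/2) = 3.1377812288; minus A(h) gives 2.3550342274.
(4×0.7844453072 − 0.7827470014)/(4 − 1) = 0.7850114091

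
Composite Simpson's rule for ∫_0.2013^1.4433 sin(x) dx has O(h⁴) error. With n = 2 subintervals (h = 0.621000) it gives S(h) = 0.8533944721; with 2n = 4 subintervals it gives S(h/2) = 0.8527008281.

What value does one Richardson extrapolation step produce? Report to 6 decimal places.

With r = 4 the leading error scales as h^4, so the weight is 2^4 = 16.
Numerator 16*A(h/2) − A(h) = 16*0.8527008281 − 0.8533944721 = 12.7898187775
R = 12.7898187775/15 = 0.8526545852

0.852655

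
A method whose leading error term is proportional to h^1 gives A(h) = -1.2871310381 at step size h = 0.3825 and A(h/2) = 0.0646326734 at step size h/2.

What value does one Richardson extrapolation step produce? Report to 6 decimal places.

1.416396

The method has order 1: 2^1 = 2.
Weighted: 0.1292653468 − (-1.2871310381) = 1.4163963849
Divide by 2^1 − 1 = 1.
1.4163963849 ÷ 1 = 1.4163963849
Correction |R − A(h/2)| = 1.352e+00; gap |A(h/2) − A(h)| = 1.352e+00.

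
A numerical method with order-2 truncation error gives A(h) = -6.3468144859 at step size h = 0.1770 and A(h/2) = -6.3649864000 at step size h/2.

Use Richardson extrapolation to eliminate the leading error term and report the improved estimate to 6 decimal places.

-6.371044

Error is O(h^2); halving h shrinks it by 2^2 = 4.
Weighted: (-25.4599456000) − (-6.3468144859) = -19.1131311141
(4·(-6.3649864000) − (-6.3468144859))/(4 − 1) = -6.3710437047
Gap between inputs: 1.817e-02; correction applied: −0.0060573047.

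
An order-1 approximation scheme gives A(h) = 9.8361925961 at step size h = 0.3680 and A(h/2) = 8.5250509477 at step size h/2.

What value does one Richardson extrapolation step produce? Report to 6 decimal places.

7.213909

Order 1 gives 2^r = 2 and 2^r − 1 = 1.
2^1 × A(h/2) = 17.0501018954; minus A(h) gives 7.2139092993.
7.2139092993 ÷ 1 = 7.2139092993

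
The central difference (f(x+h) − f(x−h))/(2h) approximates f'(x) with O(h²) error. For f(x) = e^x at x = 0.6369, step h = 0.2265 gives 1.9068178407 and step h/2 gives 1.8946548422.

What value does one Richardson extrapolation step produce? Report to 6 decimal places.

The method has order 2: 2^2 = 4.
4×1.8946548422 − 1.9068178407 = 5.6718015281
Denominator 4 − 1 = 3.
Extrapolated: 5.6718015281 / 3 = 1.8906005094

1.890601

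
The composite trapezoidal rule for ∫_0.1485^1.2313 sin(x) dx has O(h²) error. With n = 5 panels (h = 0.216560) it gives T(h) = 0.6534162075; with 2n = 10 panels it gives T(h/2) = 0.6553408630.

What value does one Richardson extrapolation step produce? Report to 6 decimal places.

r = 2: numerator weight 4, denominator 3.
4*0.6553408630 = 2.6213634520; subtract 0.6534162075 → 1.9679472445
Denominator 4 − 1 = 3.
Extrapolated: 1.9679472445 / 3 = 0.6559824148
Shift from A(h/2): +0.0006415518.

0.655982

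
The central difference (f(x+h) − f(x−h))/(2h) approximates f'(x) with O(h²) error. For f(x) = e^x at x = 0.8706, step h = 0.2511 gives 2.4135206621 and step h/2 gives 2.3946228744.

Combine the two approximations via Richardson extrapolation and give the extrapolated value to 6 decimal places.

2.388324

r = 2: numerator weight 4, denominator 3.
Numerator 4 × A(h/2) − A(h) = 4 × 2.3946228744 − 2.4135206621 = 7.1649708355
Divide by 2^2 − 1 = 3.
7.1649708355 ÷ 3 = 2.3883236118
Correction |R − A(h/2)| = 6.299e-03; gap |A(h/2) − A(h)| = 1.890e-02.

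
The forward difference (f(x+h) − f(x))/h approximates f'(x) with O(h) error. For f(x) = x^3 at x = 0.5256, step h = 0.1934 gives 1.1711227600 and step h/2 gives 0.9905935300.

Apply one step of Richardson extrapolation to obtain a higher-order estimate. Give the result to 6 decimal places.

Error is O(h^1); halving h shrinks it by 2^1 = 2.
Difference of the inputs: 0.9905935300 − 1.1711227600 = -0.1805292300
Correction (A(h/2) − A(h))/(2 − 1) = (-0.1805292300)/1 = -0.1805292300
R = A(h/2) + (A(h/2) − A(h))/1 = 0.9905935300 − 0.1805292300 = 0.8100643000

0.810064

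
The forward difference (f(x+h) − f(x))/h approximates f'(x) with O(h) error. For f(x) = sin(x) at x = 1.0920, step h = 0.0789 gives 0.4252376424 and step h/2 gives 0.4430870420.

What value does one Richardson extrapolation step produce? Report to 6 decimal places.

0.460936

Error is O(h^1); halving h shrinks it by 2^1 = 2.
A(h/2) − A(h) = 0.4430870420 − 0.4252376424 = 0.0178493996
Divide by 2^1 − 1 = 1: 0.0178493996/1 = 0.0178493996
R = A(h/2) + (A(h/2) − A(h))/1 = 0.4430870420 + 0.0178493996 = 0.4609364416
Shift from A(h/2): +0.0178493996.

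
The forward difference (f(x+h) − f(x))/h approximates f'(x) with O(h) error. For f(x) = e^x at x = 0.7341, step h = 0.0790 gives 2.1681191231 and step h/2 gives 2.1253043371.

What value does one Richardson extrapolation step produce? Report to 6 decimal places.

2.082490

Error is O(h^1); halving h shrinks it by 2^1 = 2.
Numerator 2·A(h/2) − A(h) = 2·2.1253043371 − 2.1681191231 = 2.0824895511
(2·2.1253043371 − 2.1681191231)/(2 − 1) = 2.0824895511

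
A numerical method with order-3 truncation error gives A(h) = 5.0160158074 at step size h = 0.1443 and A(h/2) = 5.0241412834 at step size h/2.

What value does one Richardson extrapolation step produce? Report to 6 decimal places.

Order 3 gives 2^r = 8 and 2^r − 1 = 7.
2^3·A(h/2) = 40.1931302672; minus A(h) gives 35.1771144598.
Divide by 2^3 − 1 = 7.
(8·5.0241412834 − 5.0160158074)/(8 − 1) = 5.0253020657

5.025302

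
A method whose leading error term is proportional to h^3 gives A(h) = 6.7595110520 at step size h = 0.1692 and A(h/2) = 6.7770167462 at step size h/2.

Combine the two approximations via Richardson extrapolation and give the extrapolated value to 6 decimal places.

With r = 3 the leading error scales as h^3, so the weight is 2^3 = 8.
8×6.7770167462 = 54.2161339696; 54.2161339696 − 6.7595110520 = 47.4566229176
Extrapolated: 47.4566229176 / 7 = 6.7795175597

6.779518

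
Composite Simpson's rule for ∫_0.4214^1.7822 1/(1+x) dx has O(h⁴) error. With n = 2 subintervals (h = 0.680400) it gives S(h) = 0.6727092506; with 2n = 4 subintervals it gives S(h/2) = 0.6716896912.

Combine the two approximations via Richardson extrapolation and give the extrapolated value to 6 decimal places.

Error is O(h^4); halving h shrinks it by 2^4 = 16.
16·0.6716896912 = 10.7470350592; 10.7470350592 − 0.6727092506 = 10.0743258086
Divide by 2^4 − 1 = 15.
So the Richardson estimate is 0.6716217206.

0.671622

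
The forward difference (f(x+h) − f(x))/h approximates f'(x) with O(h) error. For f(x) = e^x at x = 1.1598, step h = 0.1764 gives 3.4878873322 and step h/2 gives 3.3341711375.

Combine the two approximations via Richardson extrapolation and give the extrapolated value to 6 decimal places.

3.180455

Error is O(h^1); halving h shrinks it by 2^1 = 2.
Difference of the inputs: 3.3341711375 − 3.4878873322 = -0.1537161947
Correction (A(h/2) − A(h))/(2 − 1) = (-0.1537161947)/1 = -0.1537161947
R = A(h/2) + (A(h/2) − A(h))/1 = 3.3341711375 − 0.1537161947 = 3.1804549428
Correction |R − A(h/2)| = 1.537e-01; gap |A(h/2) − A(h)| = 1.537e-01.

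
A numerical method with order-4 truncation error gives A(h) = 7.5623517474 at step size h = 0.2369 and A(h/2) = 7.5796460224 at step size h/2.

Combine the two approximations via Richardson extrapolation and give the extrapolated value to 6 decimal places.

7.580799

Leading term ∝ h^4; use weight 16 = 2^4.
16 × 7.5796460224 − 7.5623517474 = 113.7119846110
Divide by 2^4 − 1 = 15.
(16 × 7.5796460224 − 7.5623517474)/(16 − 1) = 7.5807989741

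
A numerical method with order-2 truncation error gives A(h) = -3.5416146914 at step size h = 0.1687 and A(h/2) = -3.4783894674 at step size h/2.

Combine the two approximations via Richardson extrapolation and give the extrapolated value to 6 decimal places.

-3.457314

Method order is 2; weight 2^2 = 4.
A(h/2) − A(h) = -3.4783894674 − (-3.5416146914) = 0.0632252240
Correction (A(h/2) − A(h))/(4 − 1) = 0.0632252240/3 = 0.0210750747
R = -3.4783894674 + 0.0210750747 = -3.4573143927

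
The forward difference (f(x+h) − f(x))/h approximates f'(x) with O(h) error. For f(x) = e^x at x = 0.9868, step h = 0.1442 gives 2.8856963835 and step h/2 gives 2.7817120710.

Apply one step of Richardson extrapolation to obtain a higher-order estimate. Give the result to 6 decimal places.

2.677728

r = 1, so 2^r = 2.
2^1×A(h/2) = 5.5634241420; minus A(h) gives 2.6777277585.
Denominator 2 − 1 = 1.
Result: 2.6777277585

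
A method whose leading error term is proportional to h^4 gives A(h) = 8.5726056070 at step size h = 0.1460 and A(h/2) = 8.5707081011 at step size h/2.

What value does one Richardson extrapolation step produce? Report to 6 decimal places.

Error is O(h^4); halving h shrinks it by 2^4 = 16.
16 × 8.5707081011 = 137.1313296176; subtract 8.5726056070 → 128.5587240106
Divide by 2^4 − 1 = 15.
Extrapolated: 128.5587240106 / 15 = 8.5705816007

8.570582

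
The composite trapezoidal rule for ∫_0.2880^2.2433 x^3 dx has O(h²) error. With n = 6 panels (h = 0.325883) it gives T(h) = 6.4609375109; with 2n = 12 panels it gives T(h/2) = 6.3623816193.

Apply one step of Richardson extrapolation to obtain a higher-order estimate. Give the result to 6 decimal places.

6.329530

Leading term ∝ h^2; use weight 4 = 2^2.
4×6.3623816193 − 6.4609375109 = 18.9885889663
Denominator 4 − 1 = 3.
Extrapolated: 18.9885889663 / 3 = 6.3295296554
Shift from A(h/2): −0.0328519639.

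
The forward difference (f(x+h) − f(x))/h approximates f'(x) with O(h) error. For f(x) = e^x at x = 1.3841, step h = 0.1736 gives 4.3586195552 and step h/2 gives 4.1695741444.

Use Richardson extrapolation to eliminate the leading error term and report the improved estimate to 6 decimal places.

3.980529

Error is O(h^1); halving h shrinks it by 2^1 = 2.
Difference of the inputs: 4.1695741444 − 4.3586195552 = -0.1890454108
Divide by 2^1 − 1 = 1: (-0.1890454108)/1 = -0.1890454108
R = A(h/2) + (A(h/2) − A(h))/1 = 4.1695741444 − 0.1890454108 = 3.9805287336
Correction |R − A(h/2)| = 1.890e-01; gap |A(h/2) − A(h)| = 1.890e-01.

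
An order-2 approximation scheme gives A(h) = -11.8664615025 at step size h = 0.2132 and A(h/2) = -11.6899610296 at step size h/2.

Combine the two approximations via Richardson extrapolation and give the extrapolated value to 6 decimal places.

-11.631128

Error is O(h^2); halving h shrinks it by 2^2 = 4.
Difference of the inputs: -11.6899610296 − (-11.8664615025) = 0.1765004729
Divide by 2^2 − 1 = 3: 0.1765004729/3 = 0.0588334910
R = -11.6899610296 + 0.0588334910 = -11.6311275386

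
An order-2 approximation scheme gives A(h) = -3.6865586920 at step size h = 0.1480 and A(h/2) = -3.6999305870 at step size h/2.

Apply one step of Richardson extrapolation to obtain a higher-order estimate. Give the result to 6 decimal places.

Order 2 gives 2^r = 4 and 2^r − 1 = 3.
4*(-3.6999305870) = -14.7997223480; subtract (-3.6865586920) → -11.1131636560
Denominator 4 − 1 = 3.
Extrapolated: (-11.1131636560) / 3 = -3.7043878853
Shift from A(h/2): −0.0044572983.

-3.704388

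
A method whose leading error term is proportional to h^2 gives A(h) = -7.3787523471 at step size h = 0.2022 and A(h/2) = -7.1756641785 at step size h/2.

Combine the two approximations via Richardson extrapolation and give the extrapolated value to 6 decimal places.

Leading term ∝ h^2; use weight 4 = 2^2.
Weighted: (-28.7026567140) − (-7.3787523471) = -21.3239043669
Extrapolated: (-21.3239043669) / 3 = -7.1079681223

-7.107968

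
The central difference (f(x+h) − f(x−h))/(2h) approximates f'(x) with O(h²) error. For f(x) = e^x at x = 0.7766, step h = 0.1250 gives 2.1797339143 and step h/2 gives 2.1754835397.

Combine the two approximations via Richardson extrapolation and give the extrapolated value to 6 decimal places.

2.174067

Error is O(h^2); halving h shrinks it by 2^2 = 4.
4×2.1754835397 = 8.7019341588; subtract 2.1797339143 → 6.5222002445
Divide by 2^2 − 1 = 3.
Extrapolated: 6.5222002445 / 3 = 2.1740667482
Shift from A(h/2): −0.0014167915.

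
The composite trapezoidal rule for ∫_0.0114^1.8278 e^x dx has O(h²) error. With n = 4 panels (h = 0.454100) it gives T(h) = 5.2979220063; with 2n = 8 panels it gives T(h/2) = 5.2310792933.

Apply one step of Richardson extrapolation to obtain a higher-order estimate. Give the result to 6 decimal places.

Order 2 gives 2^r = 4 and 2^r − 1 = 3.
Top: 4(5.2310792933) − (5.2979220063) = 15.6263951669
15.6263951669 ÷ 3 = 5.2087983890

5.208798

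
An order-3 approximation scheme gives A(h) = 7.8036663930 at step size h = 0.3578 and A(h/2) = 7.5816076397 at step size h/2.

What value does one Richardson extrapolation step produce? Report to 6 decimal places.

7.549885

Order 3 gives 2^r = 8 and 2^r − 1 = 7.
2^3*A(h/2) = 60.6528611176; minus A(h) gives 52.8491947246.
(8*7.5816076397 − 7.8036663930)/(8 − 1) = 7.5498849607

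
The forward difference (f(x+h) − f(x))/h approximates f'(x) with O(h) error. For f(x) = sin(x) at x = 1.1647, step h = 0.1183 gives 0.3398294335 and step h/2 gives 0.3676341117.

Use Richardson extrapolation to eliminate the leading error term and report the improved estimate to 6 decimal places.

0.395439

Leading term ∝ h^1; use weight 2 = 2^1.
Weighted: 0.7352682234 − 0.3398294335 = 0.3954387899
Divide by 2^1 − 1 = 1.
R = 0.3954387899/1 = 0.3954387899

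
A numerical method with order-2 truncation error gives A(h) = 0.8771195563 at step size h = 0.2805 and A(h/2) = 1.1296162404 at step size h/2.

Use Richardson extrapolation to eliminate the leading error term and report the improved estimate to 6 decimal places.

1.213782

With r = 2 the leading error scales as h^2, so the weight is 2^2 = 4.
4·1.1296162404 − 0.8771195563 = 3.6413454053
R = 3.6413454053/3 = 1.2137818018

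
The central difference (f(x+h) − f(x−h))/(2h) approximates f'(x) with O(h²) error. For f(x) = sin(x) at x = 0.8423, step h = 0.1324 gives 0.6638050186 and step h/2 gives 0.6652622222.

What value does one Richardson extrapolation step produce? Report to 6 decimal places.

0.665748

r = 2: numerator weight 4, denominator 3.
4×0.6652622222 = 2.6610488888; 2.6610488888 − 0.6638050186 = 1.9972438702
Denominator 4 − 1 = 3.
R = 1.9972438702/3 = 0.6657479567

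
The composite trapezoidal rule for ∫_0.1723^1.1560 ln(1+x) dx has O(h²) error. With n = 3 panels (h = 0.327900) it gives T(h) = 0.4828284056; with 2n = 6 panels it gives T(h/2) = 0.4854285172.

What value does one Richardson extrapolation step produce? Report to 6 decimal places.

0.486295

Leading term ∝ h^2; use weight 4 = 2^2.
2^2·A(h/2) = 1.9417140688; minus A(h) gives 1.4588856632.
(4·0.4854285172 − 0.4828284056)/(4 − 1) = 0.4862952211
Shift from A(h/2): +0.0008667039.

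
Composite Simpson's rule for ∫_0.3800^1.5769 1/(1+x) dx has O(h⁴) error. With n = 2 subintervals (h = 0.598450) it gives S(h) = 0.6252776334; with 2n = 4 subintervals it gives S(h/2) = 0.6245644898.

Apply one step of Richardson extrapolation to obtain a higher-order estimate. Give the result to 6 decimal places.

0.624517

The method has order 4: 2^4 = 16.
Numerator 16×A(h/2) − A(h) = 16×0.6245644898 − 0.6252776334 = 9.3677542034
(16×0.6245644898 − 0.6252776334)/(16 − 1) = 0.6245169469
Gap between inputs: 7.131e-04; correction applied: −0.0000475429.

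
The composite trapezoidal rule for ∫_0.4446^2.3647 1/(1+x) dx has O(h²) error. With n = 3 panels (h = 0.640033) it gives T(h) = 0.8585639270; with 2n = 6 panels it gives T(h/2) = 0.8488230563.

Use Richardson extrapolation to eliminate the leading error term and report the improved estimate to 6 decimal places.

Leading term ∝ h^2; use weight 4 = 2^2.
2^2·A(h/2) = 3.3952922252; minus A(h) gives 2.5367282982.
2.5367282982 ÷ 3 = 0.8455760994

0.845576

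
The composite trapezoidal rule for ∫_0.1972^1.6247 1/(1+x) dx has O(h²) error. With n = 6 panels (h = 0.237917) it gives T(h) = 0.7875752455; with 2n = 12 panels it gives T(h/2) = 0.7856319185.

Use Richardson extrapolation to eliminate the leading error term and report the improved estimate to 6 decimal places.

0.784984

Error is O(h^2); halving h shrinks it by 2^2 = 4.
4 × 0.7856319185 = 3.1425276740; 3.1425276740 − 0.7875752455 = 2.3549524285
Divide by 2^2 − 1 = 3.
Extrapolated: 2.3549524285 / 3 = 0.7849841428
Shift from A(h/2): −0.0006477757.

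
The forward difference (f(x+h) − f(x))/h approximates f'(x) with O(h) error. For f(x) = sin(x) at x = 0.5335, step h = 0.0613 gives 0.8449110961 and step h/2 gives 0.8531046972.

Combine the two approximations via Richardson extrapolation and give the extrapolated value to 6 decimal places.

Order 1 gives 2^r = 2 and 2^r − 1 = 1.
Weighted: 1.7062093944 − 0.8449110961 = 0.8612982983
Divide by 2^1 − 1 = 1.
So the Richardson estimate is 0.8612982983.

0.861298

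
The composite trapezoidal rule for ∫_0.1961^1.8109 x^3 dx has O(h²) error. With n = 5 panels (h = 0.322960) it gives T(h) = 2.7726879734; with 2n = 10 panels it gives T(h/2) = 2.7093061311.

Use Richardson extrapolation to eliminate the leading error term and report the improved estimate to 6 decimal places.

Order 2 gives 2^r = 4 and 2^r − 1 = 3.
Top: 4(2.7093061311) − (2.7726879734) = 8.0645365510
Denominator 4 − 1 = 3.
(4*2.7093061311 − 2.7726879734)/(4 − 1) = 2.6881788503
Correction |R − A(h/2)| = 2.113e-02; gap |A(h/2) − A(h)| = 6.338e-02.

2.688179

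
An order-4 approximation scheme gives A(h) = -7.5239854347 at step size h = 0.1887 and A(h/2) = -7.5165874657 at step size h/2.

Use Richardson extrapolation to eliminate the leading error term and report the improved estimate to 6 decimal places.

Error is O(h^4); halving h shrinks it by 2^4 = 16.
2^4 × A(h/2) = -120.2653994512; minus A(h) gives -112.7414140165.
(-112.7414140165) ÷ 15 = -7.5160942678
Gap between inputs: 7.398e-03; correction applied: +0.0004931979.

-7.516094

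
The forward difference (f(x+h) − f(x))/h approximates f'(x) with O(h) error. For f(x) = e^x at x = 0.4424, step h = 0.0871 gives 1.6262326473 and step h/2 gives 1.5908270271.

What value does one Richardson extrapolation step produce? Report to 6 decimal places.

Error is O(h^1); halving h shrinks it by 2^1 = 2.
2·1.5908270271 = 3.1816540542; 3.1816540542 − 1.6262326473 = 1.5554214069
Extrapolated: 1.5554214069 / 1 = 1.5554214069
Shift from A(h/2): −0.0354056202.

1.555421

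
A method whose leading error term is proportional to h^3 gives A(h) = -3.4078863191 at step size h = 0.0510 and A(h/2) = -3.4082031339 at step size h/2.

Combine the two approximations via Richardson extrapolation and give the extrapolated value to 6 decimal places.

Method order is 3; weight 2^3 = 8.
8*(-3.4082031339) = -27.2656250712; subtract (-3.4078863191) → -23.8577387521
Denominator 8 − 1 = 7.
(8*(-3.4082031339) − (-3.4078863191))/(8 − 1) = -3.4082483932
Shift from A(h/2): −0.0000452593.

-3.408248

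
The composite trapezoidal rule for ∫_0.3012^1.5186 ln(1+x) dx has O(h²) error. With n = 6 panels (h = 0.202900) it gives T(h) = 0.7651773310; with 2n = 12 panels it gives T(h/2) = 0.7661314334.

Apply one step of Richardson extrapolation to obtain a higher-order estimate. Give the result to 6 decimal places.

With r = 2 the leading error scales as h^2, so the weight is 2^2 = 4.
4×0.7661314334 = 3.0645257336; 3.0645257336 − 0.7651773310 = 2.2993484026
Extrapolated: 2.2993484026 / 3 = 0.7664494675

0.766449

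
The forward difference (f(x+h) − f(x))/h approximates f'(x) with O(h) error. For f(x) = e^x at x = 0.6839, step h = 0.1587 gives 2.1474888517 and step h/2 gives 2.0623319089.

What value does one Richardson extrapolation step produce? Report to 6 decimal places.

Error is O(h^1); halving h shrinks it by 2^1 = 2.
2^1*A(h/2) = 4.1246638178; minus A(h) gives 1.9771749661.
Extrapolated: 1.9771749661 / 1 = 1.9771749661
Gap between inputs: 8.516e-02; correction applied: −0.0851569428.

1.977175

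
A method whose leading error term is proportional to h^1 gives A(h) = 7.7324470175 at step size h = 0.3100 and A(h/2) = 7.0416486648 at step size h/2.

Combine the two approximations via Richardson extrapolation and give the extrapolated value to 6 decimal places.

Leading term ∝ h^1; use weight 2 = 2^1.
Numerator 2 × A(h/2) − A(h) = 2 × 7.0416486648 − 7.7324470175 = 6.3508503121
Denominator 2 − 1 = 1.
6.3508503121 ÷ 1 = 6.3508503121
Correction |R − A(h/2)| = 6.908e-01; gap |A(h/2) − A(h)| = 6.908e-01.

6.350850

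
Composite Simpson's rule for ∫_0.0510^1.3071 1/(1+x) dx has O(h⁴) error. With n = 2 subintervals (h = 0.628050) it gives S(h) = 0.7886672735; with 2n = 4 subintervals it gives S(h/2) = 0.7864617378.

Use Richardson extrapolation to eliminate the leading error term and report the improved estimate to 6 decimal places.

0.786315

With r = 4 the leading error scales as h^4, so the weight is 2^4 = 16.
Difference of the inputs: 0.7864617378 − 0.7886672735 = -0.0022055357
Divide by 2^4 − 1 = 15: (-0.0022055357)/15 = -0.0001470357
R = 0.7864617378 − 0.0001470357 = 0.7863147021
Correction |R − A(h/2)| = 1.470e-04; gap |A(h/2) − A(h)| = 2.206e-03.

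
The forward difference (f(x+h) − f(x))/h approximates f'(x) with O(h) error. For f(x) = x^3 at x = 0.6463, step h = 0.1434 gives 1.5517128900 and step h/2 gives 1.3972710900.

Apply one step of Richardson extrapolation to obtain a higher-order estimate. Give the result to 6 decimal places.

Error is O(h^1); halving h shrinks it by 2^1 = 2.
A(h/2) − A(h) = 1.3972710900 − 1.5517128900 = -0.1544418000
Correction (A(h/2) − A(h))/(2 − 1) = (-0.1544418000)/1 = -0.1544418000
R = A(h/2) + (A(h/2) − A(h))/1 = 1.3972710900 − 0.1544418000 = 1.2428292900

1.242829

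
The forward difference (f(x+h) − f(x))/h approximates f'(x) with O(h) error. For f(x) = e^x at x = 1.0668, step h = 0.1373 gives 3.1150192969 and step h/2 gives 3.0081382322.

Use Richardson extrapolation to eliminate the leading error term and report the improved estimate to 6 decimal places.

r = 1, so 2^r = 2.
2×3.0081382322 = 6.0162764644; 6.0162764644 − 3.1150192969 = 2.9012571675
Denominator 2 − 1 = 1.
2.9012571675 ÷ 1 = 2.9012571675

2.901257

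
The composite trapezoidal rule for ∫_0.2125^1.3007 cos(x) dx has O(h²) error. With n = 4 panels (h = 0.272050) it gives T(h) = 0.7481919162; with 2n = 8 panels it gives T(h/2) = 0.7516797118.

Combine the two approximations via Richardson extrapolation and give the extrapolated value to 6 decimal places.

0.752842

Leading term ∝ h^2; use weight 4 = 2^2.
4 × 0.7516797118 = 3.0067188472; 3.0067188472 − 0.7481919162 = 2.2585269310
R = 2.2585269310/3 = 0.7528423103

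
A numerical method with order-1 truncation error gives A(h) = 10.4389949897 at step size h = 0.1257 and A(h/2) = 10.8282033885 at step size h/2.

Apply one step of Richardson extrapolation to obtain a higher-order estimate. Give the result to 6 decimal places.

r = 1, so 2^r = 2.
Weighted: 21.6564067770 − 10.4389949897 = 11.2174117873
Denominator 2 − 1 = 1.
(2*10.8282033885 − 10.4389949897)/(2 − 1) = 11.2174117873
Gap between inputs: 3.892e-01; correction applied: +0.3892083988.

11.217412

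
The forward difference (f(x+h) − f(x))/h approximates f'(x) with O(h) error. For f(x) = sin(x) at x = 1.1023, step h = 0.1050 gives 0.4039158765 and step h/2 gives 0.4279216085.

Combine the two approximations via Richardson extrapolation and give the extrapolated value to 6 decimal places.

0.451927

Leading term ∝ h^1; use weight 2 = 2^1.
Weighted: 0.8558432170 − 0.4039158765 = 0.4519273405
Extrapolated: 0.4519273405 / 1 = 0.4519273405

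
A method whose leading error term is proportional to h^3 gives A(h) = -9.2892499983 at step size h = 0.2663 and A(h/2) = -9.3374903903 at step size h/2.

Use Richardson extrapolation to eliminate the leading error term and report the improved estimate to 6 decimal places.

-9.344382

Leading term ∝ h^3; use weight 8 = 2^3.
Numerator 8*A(h/2) − A(h) = 8*(-9.3374903903) − (-9.2892499983) = -65.4106731241
(8*(-9.3374903903) − (-9.2892499983))/(8 − 1) = -9.3443818749
Gap between inputs: 4.824e-02; correction applied: −0.0068914846.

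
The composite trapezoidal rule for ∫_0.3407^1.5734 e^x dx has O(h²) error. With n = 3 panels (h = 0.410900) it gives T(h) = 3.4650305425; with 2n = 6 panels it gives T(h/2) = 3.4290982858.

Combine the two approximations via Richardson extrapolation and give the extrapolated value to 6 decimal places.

Method order is 2; weight 2^2 = 4.
4*3.4290982858 = 13.7163931432; 13.7163931432 − 3.4650305425 = 10.2513626007
Denominator 4 − 1 = 3.
R = 10.2513626007/3 = 3.4171208669
Gap between inputs: 3.593e-02; correction applied: −0.0119774189.

3.417121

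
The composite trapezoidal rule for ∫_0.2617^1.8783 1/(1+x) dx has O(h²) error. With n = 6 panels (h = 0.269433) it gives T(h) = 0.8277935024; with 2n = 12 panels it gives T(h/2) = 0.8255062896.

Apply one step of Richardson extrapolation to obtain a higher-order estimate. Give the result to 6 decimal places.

r = 2: numerator weight 4, denominator 3.
4·0.8255062896 = 3.3020251584; 3.3020251584 − 0.8277935024 = 2.4742316560
Denominator 4 − 1 = 3.
2.4742316560 ÷ 3 = 0.8247438853
Gap between inputs: 2.287e-03; correction applied: −0.0007624043.

0.824744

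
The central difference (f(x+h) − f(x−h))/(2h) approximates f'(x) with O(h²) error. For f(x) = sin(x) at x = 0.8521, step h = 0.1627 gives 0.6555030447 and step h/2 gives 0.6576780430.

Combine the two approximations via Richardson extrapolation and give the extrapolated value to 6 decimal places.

0.658403

r = 2: numerator weight 4, denominator 3.
Weighted: 2.6307121720 − 0.6555030447 = 1.9752091273
Denominator 4 − 1 = 3.
R = 1.9752091273/3 = 0.6584030424
Shift from A(h/2): +0.0007249994.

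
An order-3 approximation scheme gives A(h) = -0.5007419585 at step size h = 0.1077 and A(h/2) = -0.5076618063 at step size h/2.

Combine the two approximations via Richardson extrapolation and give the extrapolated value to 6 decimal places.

-0.508650

Order 3 gives 2^r = 8 and 2^r − 1 = 7.
Weighted: (-4.0612944504) − (-0.5007419585) = -3.5605524919
Extrapolated: (-3.5605524919) / 7 = -0.5086503560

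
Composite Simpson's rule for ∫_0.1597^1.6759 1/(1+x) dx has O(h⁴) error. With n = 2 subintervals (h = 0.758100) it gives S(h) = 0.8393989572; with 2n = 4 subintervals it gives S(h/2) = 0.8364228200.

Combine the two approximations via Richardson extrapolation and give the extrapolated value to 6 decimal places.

0.836224

r = 4, so 2^r = 16.
Numerator 16 × A(h/2) − A(h) = 16 × 0.8364228200 − 0.8393989572 = 12.5433661628
Denominator 16 − 1 = 15.
R = 12.5433661628/15 = 0.8362244109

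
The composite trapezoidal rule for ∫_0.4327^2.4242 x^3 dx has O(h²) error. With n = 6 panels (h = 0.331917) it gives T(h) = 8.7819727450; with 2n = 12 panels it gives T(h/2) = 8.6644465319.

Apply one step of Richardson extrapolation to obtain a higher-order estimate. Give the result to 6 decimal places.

With r = 2 the leading error scales as h^2, so the weight is 2^2 = 4.
Difference of the inputs: 8.6644465319 − 8.7819727450 = -0.1175262131
Divide by 2^2 − 1 = 3: (-0.1175262131)/3 = -0.0391754044
R = 8.6644465319 − 0.0391754044 = 8.6252711275

8.625271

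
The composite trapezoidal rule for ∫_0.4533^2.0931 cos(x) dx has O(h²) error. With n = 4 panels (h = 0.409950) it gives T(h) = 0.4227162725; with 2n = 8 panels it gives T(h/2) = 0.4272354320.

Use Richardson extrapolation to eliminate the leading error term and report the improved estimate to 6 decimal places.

0.428742

Order 2 gives 2^r = 4 and 2^r − 1 = 3.
4·0.4272354320 = 1.7089417280; subtract 0.4227162725 → 1.2862254555
Divide by 2^2 − 1 = 3.
Extrapolated: 1.2862254555 / 3 = 0.4287418185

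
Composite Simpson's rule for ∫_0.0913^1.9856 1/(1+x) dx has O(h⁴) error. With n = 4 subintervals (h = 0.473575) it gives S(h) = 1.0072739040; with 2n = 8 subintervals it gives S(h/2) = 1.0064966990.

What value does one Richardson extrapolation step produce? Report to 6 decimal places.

1.006445

Order 4 gives 2^r = 16 and 2^r − 1 = 15.
2^4*A(h/2) = 16.1039471840; minus A(h) gives 15.0966732800.
Denominator 16 − 1 = 15.
(16*1.0064966990 − 1.0072739040)/(16 − 1) = 1.0064448853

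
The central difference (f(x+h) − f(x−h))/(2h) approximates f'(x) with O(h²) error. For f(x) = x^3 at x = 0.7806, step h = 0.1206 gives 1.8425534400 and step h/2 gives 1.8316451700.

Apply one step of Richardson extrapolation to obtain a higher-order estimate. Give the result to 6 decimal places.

1.828009

Method order is 2; weight 2^2 = 4.
Difference of the inputs: 1.8316451700 − 1.8425534400 = -0.0109082700
Divide by 2^2 − 1 = 3: (-0.0109082700)/3 = -0.0036360900
R = 1.8316451700 − 0.0036360900 = 1.8280090800
Gap between inputs: 1.091e-02; correction applied: −0.0036360900.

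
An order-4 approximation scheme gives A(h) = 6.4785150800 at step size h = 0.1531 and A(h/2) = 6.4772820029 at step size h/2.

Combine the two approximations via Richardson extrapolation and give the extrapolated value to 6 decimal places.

The method has order 4: 2^4 = 16.
2^4*A(h/2) = 103.6365120464; minus A(h) gives 97.1579969664.
Denominator 16 − 1 = 15.
Result: 6.4771997978

6.477200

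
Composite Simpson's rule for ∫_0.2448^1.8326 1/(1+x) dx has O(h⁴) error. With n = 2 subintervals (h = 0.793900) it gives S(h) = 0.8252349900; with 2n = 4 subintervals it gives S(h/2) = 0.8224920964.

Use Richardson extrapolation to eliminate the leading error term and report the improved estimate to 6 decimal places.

Order 4 gives 2^r = 16 and 2^r − 1 = 15.
16·0.8224920964 = 13.1598735424; subtract 0.8252349900 → 12.3346385524
Divide by 2^4 − 1 = 15.
12.3346385524 ÷ 15 = 0.8223092368

0.822309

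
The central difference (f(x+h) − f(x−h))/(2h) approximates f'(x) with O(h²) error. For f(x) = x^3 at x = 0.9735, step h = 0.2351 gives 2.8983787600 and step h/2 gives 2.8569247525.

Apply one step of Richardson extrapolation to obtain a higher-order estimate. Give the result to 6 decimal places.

r = 2, so 2^r = 4.
2^2·A(h/2) = 11.4276990100; minus A(h) gives 8.5293202500.
Denominator 4 − 1 = 3.
Result: 2.8431067500
Correction |R − A(h/2)| = 1.382e-02; gap |A(h/2) − A(h)| = 4.145e-02.

2.843107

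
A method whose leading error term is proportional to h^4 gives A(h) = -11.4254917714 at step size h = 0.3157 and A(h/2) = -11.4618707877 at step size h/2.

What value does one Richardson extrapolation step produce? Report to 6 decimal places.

Method order is 4; weight 2^4 = 16.
Numerator 16*A(h/2) − A(h) = 16*(-11.4618707877) − (-11.4254917714) = -171.9644408318
Divide by 2^4 − 1 = 15.
R = (-171.9644408318)/15 = -11.4642960555

-11.464296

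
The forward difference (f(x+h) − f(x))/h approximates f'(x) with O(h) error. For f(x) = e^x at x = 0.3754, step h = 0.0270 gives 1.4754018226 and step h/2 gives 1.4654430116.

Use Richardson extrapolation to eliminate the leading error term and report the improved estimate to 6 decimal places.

1.455484

r = 1: numerator weight 2, denominator 1.
Top: 2(1.4654430116) − (1.4754018226) = 1.4554842006
Divide by 2^1 − 1 = 1.
R = 1.4554842006/1 = 1.4554842006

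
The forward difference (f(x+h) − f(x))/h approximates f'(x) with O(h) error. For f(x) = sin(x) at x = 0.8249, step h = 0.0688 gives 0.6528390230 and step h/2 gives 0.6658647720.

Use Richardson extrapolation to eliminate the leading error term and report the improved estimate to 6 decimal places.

Order 1 gives 2^r = 2 and 2^r − 1 = 1.
Numerator 2·A(h/2) − A(h) = 2·0.6658647720 − 0.6528390230 = 0.6788905210
Extrapolated: 0.6788905210 / 1 = 0.6788905210

0.678891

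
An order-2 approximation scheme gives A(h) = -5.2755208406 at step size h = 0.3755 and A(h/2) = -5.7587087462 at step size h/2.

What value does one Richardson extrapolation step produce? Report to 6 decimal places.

r = 2, so 2^r = 4.
4·(-5.7587087462) = -23.0348349848; (-23.0348349848) − (-5.2755208406) = -17.7593141442
(-17.7593141442) ÷ 3 = -5.9197713814
Gap between inputs: 4.832e-01; correction applied: −0.1610626352.

-5.919771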